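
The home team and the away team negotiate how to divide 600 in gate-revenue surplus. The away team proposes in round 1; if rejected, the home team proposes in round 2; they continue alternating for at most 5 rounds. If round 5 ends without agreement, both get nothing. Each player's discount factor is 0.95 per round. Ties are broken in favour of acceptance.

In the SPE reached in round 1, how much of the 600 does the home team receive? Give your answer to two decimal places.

Round 5 (the away team proposes): rejection yields 0 for the home team; the away team offers 0 and keeps 600.
Round 4 (the home team proposes): the away team can get 600 next round, worth 0.95 × 600 = 570 now; the home team offers that and keeps 30.
Round 3 (the away team proposes): the home team can get 30 next round, worth 0.95 × 30 = 28.5 now. The away team offers 28.5 and keeps 600 − 28.5 = 571.5.
Round 2 (the home team proposes): the away team can get 571.5 next round, worth 0.95 × 571.5 = 542.925 now; the home team offers that and keeps 57.075.
Round 1 (the away team proposes): the home team can get 57.075 next round, worth 0.95 × 57.075 = 54.22125 now; the away team offers that and keeps 545.77875.

54.22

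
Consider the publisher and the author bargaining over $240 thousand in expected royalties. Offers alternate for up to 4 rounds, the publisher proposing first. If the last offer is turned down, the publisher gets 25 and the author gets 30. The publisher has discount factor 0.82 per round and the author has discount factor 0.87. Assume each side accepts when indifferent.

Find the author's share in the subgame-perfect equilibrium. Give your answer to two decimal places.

Round 4 (the author proposes): the publisher gets 25 if talks fail, so the author offers 25 and keeps 215.
Round 3 (the publisher proposes): the author can get 215 next round, worth 0.87 × 215 = 187.05 now; the publisher offers that and keeps 52.95.
Round 2 (the author proposes): the publisher can get 52.95 next round, worth 0.82 × 52.95 = 43.419 now, so the author offers 43.419, keeping 196.581.
Round 1 (the publisher proposes): the author can get 196.581 next round, worth 0.87 × 196.581 = 171.02547 now; the publisher offers that and keeps 68.97453.

171.03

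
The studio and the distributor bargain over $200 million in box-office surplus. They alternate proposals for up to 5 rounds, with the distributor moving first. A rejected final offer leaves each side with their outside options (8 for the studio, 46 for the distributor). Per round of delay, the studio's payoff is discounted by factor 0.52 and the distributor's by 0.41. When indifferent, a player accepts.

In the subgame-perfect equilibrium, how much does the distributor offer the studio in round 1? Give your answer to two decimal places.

74.81

Round 5 (the distributor proposes): the studio gets 8 if talks fail, so the distributor offers 8 and keeps 192.
Round 4 (the studio proposes): the distributor can get 192 next round, worth 0.41 × 192 = 78.72 now; the studio offers that and keeps 121.28.
Round 3 (the distributor proposes): the studio can get 121.28 next round, worth 0.52 × 121.28 = 63.0656 now. The distributor offers 63.0656 and keeps 200 − 63.0656 = 136.9344.
Round 2 (the studio proposes): the distributor can get 136.9344 next round, worth 0.41 × 136.9344 = 56.143104 now. The studio offers 56.143104 and keeps 200 − 56.143104 = 143.856896.
Round 1 (the distributor proposes): the studio can get 143.856896 next round, worth 0.52 × 143.856896 = 74.80558592 now, so the distributor offers 74.80558592, keeping 125.19441408.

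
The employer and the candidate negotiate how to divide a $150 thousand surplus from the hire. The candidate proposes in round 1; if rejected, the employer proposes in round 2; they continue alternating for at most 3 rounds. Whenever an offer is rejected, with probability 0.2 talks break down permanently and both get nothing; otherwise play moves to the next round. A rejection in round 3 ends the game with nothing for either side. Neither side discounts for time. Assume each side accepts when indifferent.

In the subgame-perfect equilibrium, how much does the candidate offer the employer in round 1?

24

By backward induction:
Round 3 (the candidate proposes): rejection yields 0 for the employer; the candidate offers 0 and keeps 150.
Round 2 (the employer proposes): rejecting gives the candidate an expected 0.8 × 150 = 120. The employer offers 120 and keeps 150 − 120 = 30.
Round 1 (the candidate proposes): rejecting gives the employer an expected 0.8 × 30 = 24; the candidate offers that and keeps 126.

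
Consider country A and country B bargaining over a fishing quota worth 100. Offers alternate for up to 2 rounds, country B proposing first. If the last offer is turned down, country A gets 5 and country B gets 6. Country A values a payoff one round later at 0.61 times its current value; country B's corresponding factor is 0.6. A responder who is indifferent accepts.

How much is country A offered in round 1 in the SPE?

Round 2 (country A proposes): country B gets 6 if talks fail, so country A offers 6 and keeps 94.
Round 1 (country B proposes): country A can get 94 next round, worth 0.61 × 94 = 57.34 now; country B offers that and keeps 42.66.

57.34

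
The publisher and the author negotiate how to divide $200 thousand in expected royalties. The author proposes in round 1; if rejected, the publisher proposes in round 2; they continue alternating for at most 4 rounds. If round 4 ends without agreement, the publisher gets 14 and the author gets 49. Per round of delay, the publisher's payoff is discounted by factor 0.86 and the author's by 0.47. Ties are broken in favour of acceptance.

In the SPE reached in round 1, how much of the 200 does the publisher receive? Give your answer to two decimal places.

143.65

Round 4 (the publisher proposes): the author gets 49 if talks fail, so the publisher offers 49 and keeps 151.
Round 3 (the author proposes): the publisher can get 151 next round, worth 0.86 × 151 = 129.86 now. The author offers 129.86 and keeps 200 − 129.86 = 70.14.
Round 2 (the publisher proposes): the author can get 70.14 next round, worth 0.47 × 70.14 = 32.9658 now; the publisher offers that and keeps 167.0342.
Round 1 (the author proposes): the publisher can get 167.0342 next round, worth 0.86 × 167.0342 = 143.649412 now. The author offers 143.649412 and keeps 200 − 143.649412 = 56.350588.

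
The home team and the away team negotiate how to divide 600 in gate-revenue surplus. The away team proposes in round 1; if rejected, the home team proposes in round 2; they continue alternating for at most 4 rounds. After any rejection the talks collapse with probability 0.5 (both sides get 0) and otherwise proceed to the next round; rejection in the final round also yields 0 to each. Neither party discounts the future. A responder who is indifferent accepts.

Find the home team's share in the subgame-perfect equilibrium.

Round 4 (the home team proposes): rejection yields 0 for the away team; the home team offers 0 and keeps 600.
Round 3 (the away team proposes): rejecting gives the home team an expected 0.5 × 600 = 300, so the away team offers 300, keeping 300.
Round 2 (the home team proposes): rejecting gives the away team an expected 0.5 × 300 = 150; the home team offers that and keeps 450.
Round 1 (the away team proposes): rejecting gives the home team an expected 0.5 × 450 = 225; the away team offers that and keeps 375.

225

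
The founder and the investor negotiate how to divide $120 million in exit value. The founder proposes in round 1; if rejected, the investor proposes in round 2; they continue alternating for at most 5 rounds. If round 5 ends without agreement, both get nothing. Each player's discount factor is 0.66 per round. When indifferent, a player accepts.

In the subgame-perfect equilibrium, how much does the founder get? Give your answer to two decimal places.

By backward induction:
Round 5 (the founder proposes): rejection yields 0 for the investor; the founder offers 0 and keeps 120.
Round 4 (the investor proposes): the founder can get 120 next round, worth 0.66 × 120 = 79.2 now. The investor offers 79.2 and keeps 120 − 79.2 = 40.8.
Round 3 (the founder proposes): the investor can get 40.8 next round, worth 0.66 × 40.8 = 26.928 now, so the founder offers 26.928, keeping 93.072.
Round 2 (the investor proposes): the founder can get 93.072 next round, worth 0.66 × 93.072 = 61.42752 now, so the investor offers 61.42752, keeping 58.57248.
Round 1 (the founder proposes): the investor can get 58.57248 next round, worth 0.66 × 58.57248 = 38.6578368 now, so the founder offers 38.6578368, keeping 81.3421632.

81.34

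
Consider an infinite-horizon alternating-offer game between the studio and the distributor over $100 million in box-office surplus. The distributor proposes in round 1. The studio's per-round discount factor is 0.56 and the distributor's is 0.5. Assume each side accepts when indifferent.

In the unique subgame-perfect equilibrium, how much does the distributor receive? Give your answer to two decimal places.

Let x be the distributor's share when the distributor proposes and y be the studio's share when the studio proposes.
The studio accepts iff offered ≥ 0.56·y, so x = 100 − 0.56y. Symmetrically y = 100 − 0.5x.
Substituting: x = 100 − 0.56(100 − 0.5x), giving x(1 − 0.5·0.56) = 100(1 − 0.56).
So x = 100 × 0.44 / 0.72 ≈ 61.1111, and the studio receives 100 − x ≈ 38.8889.

61.11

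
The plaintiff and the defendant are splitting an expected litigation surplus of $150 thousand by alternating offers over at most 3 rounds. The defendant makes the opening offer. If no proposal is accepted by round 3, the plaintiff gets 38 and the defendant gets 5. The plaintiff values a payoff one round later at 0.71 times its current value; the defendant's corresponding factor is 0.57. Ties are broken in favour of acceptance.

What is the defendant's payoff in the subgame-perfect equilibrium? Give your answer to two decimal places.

Solve by backward induction from round 3.
Round 3 (the defendant proposes): the plaintiff gets 38 if talks fail, so the defendant offers 38 and keeps 112.
Round 2 (the plaintiff proposes): the defendant can get 112 next round, worth 0.57 × 112 = 63.84 now. The plaintiff offers 63.84 and keeps 150 − 63.84 = 86.16.
Round 1 (the defendant proposes): the plaintiff can get 86.16 next round, worth 0.71 × 86.16 = 61.1736 now. The defendant offers 61.1736 and keeps 150 − 61.1736 = 88.8264.

88.83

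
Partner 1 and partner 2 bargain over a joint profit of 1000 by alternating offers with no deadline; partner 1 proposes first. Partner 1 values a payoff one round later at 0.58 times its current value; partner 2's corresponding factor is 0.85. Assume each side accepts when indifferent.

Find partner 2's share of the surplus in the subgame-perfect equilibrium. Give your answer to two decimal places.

704.14

When partner 1 proposes, partner 2 accepts any offer worth at least 0.85 times what partner 2 would get by proposing next round; and vice versa.
This gives x = 1000 − 0.85y and y = 1000 − 0.58x, where x and y are each side's share when it proposes.
Hence (1 − 0.85·0.58)x = 1000(1 − 0.85), i.e. 0.507·x = 150.
x ≈ 295.8580; partner 2's share is 1000 − x ≈ 704.1420.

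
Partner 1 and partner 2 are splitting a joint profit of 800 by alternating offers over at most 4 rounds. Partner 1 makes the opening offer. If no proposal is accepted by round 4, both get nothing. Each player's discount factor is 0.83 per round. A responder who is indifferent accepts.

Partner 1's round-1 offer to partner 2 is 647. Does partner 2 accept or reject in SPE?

Accept

Round 4 (partner 2 proposes): partner 1 will accept anything ≥ 0, so partner 2 offers 0 and keeps 800.
Round 3 (partner 1 proposes): partner 2 can get 800 next round, worth 0.83 × 800 = 664 now, so partner 1 offers 664, keeping 136.
Round 2 (partner 2 proposes): partner 1 can get 136 next round, worth 0.83 × 136 = 112.88 now, so partner 2 offers 112.88, keeping 687.12.
So by rejecting in round 1, partner 2 gets 687.12 next round, worth 0.83 × 687.12 = 570.3096 now.
Offer 647 ≥ 570.3096, so partner 2 accepts.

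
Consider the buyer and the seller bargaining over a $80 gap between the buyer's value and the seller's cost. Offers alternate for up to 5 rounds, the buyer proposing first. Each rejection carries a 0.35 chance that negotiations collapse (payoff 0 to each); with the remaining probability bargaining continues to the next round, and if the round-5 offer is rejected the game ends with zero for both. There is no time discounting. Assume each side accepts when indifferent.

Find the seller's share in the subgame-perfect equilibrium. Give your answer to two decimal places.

25.89

By backward induction:
Round 5 (the buyer proposes): the seller will accept anything ≥ 0, so the buyer offers 0 and keeps 80.
Round 4 (the seller proposes): rejecting gives the buyer an expected 0.65 × 80 = 52, so the seller offers 52, keeping 28.
Round 3 (the buyer proposes): rejecting gives the seller an expected 0.65 × 28 = 18.2. The buyer offers 18.2 and keeps 80 − 18.2 = 61.8.
Round 2 (the seller proposes): rejecting gives the buyer an expected 0.65 × 61.8 = 40.17. The seller offers 40.17 and keeps 80 − 40.17 = 39.83.
Round 1 (the buyer proposes): rejecting gives the seller an expected 0.65 × 39.83 = 25.8895. The buyer offers 25.8895 and keeps 80 − 25.8895 = 54.1105.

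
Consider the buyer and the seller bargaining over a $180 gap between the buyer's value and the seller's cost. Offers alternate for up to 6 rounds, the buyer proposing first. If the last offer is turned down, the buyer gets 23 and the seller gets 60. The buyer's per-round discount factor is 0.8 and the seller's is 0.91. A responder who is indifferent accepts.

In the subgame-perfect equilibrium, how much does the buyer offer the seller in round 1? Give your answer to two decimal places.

132.33

Solve by backward induction from round 6.
Round 6 (the seller proposes): the buyer gets 23 if talks fail, so the seller offers 23 and keeps 157.
Round 5 (the buyer proposes): the seller can get 157 next round, worth 0.91 × 157 = 142.87 now. The buyer offers 142.87 and keeps 180 − 142.87 = 37.13.
Round 4 (the seller proposes): the buyer can get 37.13 next round, worth 0.8 × 37.13 = 29.704 now. The seller offers 29.704 and keeps 180 − 29.704 = 150.296.
Round 3 (the buyer proposes): the seller can get 150.296 next round, worth 0.91 × 150.296 = 136.76936 now, so the buyer offers 136.76936, keeping 43.23064.
Round 2 (the seller proposes): the buyer can get 43.23064 next round, worth 0.8 × 43.23064 = 34.584512 now; the seller offers that and keeps 145.415488.
Round 1 (the buyer proposes): the seller can get 145.415488 next round, worth 0.91 × 145.415488 = 132.32809408 now, so the buyer offers 132.32809408, keeping 47.67190592.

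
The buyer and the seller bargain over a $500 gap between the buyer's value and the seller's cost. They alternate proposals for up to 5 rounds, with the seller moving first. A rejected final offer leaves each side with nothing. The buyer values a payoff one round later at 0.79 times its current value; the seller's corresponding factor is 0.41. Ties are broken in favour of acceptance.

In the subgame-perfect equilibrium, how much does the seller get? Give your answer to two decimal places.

191.47

Round 5 (the seller proposes): rejection yields 0 for the buyer; the seller offers 0 and keeps 500.
Round 4 (the buyer proposes): the seller can get 500 next round, worth 0.41 × 500 = 205 now; the buyer offers that and keeps 295.
Round 3 (the seller proposes): the buyer can get 295 next round, worth 0.79 × 295 = 233.05 now. The seller offers 233.05 and keeps 500 − 233.05 = 266.95.
Round 2 (the buyer proposes): the seller can get 266.95 next round, worth 0.41 × 266.95 = 109.4495 now, so the buyer offers 109.4495, keeping 390.5505.
Round 1 (the seller proposes): the buyer can get 390.5505 next round, worth 0.79 × 390.5505 = 308.534895 now. The seller offers 308.534895 and keeps 500 − 308.534895 = 191.465105.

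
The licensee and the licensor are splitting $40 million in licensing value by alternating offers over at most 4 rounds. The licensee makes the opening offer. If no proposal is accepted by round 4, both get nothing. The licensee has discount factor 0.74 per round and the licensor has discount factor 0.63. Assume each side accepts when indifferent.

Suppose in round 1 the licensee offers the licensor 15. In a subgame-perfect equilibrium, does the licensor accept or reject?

Reject

Work out the licensor's continuation value if the offer is rejected.
Round 4 (the licensor proposes): rejection yields 0 for the licensee; the licensor offers 0 and keeps 40.
Round 3 (the licensee proposes): the licensor can get 40 next round, worth 0.63 × 40 = 25.2 now. The licensee offers 25.2 and keeps 40 − 25.2 = 14.8.
Round 2 (the licensor proposes): the licensee can get 14.8 next round, worth 0.74 × 14.8 = 10.952 now. The licensor offers 10.952 and keeps 40 − 10.952 = 29.048.
So by rejecting in round 1, the licensor gets 29.048 next round, worth 0.63 × 29.048 = 18.30024 now.
Offer 15 < 18.30024, so the licensor rejects.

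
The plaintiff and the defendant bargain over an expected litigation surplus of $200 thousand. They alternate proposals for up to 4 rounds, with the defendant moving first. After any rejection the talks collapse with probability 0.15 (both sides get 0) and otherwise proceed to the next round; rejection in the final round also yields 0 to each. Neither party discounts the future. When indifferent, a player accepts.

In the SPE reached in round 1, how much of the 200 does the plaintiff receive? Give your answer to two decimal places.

148.33

By backward induction:
Round 4 (the plaintiff proposes): rejection yields 0 for the defendant; the plaintiff offers 0 and keeps 200.
Round 3 (the defendant proposes): rejecting gives the plaintiff an expected 0.85 × 200 = 170, so the defendant offers 170, keeping 30.
Round 2 (the plaintiff proposes): rejecting gives the defendant an expected 0.85 × 30 = 25.5; the plaintiff offers that and keeps 174.5.
Round 1 (the defendant proposes): rejecting gives the plaintiff an expected 0.85 × 174.5 = 148.325. The defendant offers 148.325 and keeps 200 − 148.325 = 51.675.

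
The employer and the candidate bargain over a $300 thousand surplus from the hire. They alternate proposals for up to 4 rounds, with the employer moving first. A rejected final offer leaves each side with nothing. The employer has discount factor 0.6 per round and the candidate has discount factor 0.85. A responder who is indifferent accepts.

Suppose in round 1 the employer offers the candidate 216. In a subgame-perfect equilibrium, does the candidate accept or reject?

Work out the candidate's continuation value if the offer is rejected.
Round 4 (the candidate proposes): rejection yields 0 for the employer; the candidate offers 0 and keeps 300.
Round 3 (the employer proposes): the candidate can get 300 next round, worth 0.85 × 300 = 255 now; the employer offers that and keeps 45.
Round 2 (the candidate proposes): the employer can get 45 next round, worth 0.6 × 45 = 27 now, so the candidate offers 27, keeping 273.
So by rejecting in round 1, the candidate gets 273 next round, worth 0.85 × 273 = 232.05 now.
Offer 216 < 232.05, so the candidate rejects.

Reject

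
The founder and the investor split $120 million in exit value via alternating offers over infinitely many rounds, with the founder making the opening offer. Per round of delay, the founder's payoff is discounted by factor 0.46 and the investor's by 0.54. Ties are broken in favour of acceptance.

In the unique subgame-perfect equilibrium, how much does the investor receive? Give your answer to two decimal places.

46.56

Let x be the founder's share when the founder proposes and y be the investor's share when the investor proposes.
The investor accepts iff offered ≥ 0.54·y, so x = 120 − 0.54y. Symmetrically y = 120 − 0.46x.
Substituting: x = 120 − 0.54(120 − 0.46x), giving x(1 − 0.46·0.54) = 120(1 − 0.54).
So x = 120 × 0.46 / 0.7516 ≈ 73.4433, and the investor receives 120 − x ≈ 46.5567.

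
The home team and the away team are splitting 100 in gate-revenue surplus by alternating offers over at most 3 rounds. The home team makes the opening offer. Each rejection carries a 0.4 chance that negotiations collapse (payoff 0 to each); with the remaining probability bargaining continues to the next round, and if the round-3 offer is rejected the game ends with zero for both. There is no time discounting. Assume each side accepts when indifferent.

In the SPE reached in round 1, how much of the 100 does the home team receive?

Round 3 (the home team proposes): rejection yields 0 for the away team; the home team offers 0 and keeps 100.
Round 2 (the away team proposes): rejecting gives the home team an expected 0.6 × 100 = 60; the away team offers that and keeps 40.
Round 1 (the home team proposes): rejecting gives the away team an expected 0.6 × 40 = 24, so the home team offers 24, keeping 76.

76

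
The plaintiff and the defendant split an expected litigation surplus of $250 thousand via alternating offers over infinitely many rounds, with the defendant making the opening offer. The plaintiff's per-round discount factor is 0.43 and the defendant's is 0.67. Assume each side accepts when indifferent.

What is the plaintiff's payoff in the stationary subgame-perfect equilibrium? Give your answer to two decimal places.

49.83

When the defendant proposes, the plaintiff accepts any offer worth at least 0.43 times what the plaintiff would get by proposing next round; and vice versa.
This gives x = 250 − 0.43y and y = 250 − 0.67x, where x and y are each side's share when it proposes.
Hence (1 − 0.43·0.67)x = 250(1 − 0.43), i.e. 0.7119·x = 142.5.
x ≈ 200.1686; the plaintiff's share is 250 − x ≈ 49.8314.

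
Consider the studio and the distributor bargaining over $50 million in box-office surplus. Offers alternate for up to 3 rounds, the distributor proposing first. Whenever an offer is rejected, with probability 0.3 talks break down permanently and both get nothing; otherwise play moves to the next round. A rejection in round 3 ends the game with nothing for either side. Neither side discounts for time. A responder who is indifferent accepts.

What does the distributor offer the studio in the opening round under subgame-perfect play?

10.5

Round 3 (the distributor proposes): rejection yields 0 for the studio; the distributor offers 0 and keeps 50.
Round 2 (the studio proposes): rejecting gives the distributor an expected 0.7 × 50 = 35, so the studio offers 35, keeping 15.
Round 1 (the distributor proposes): rejecting gives the studio an expected 0.7 × 15 = 10.5, so the distributor offers 10.5, keeping 39.5.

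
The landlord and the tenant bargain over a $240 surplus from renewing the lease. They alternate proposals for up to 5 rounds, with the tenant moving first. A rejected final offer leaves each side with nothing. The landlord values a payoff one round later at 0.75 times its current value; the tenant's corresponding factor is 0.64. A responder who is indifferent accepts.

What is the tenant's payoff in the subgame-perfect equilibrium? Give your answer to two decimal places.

144.10

Round 5 (the tenant proposes): the landlord will accept anything ≥ 0, so the tenant offers 0 and keeps 240.
Round 4 (the landlord proposes): the tenant can get 240 next round, worth 0.64 × 240 = 153.6 now, so the landlord offers 153.6, keeping 86.4.
Round 3 (the tenant proposes): the landlord can get 86.4 next round, worth 0.75 × 86.4 = 64.8 now, so the tenant offers 64.8, keeping 175.2.
Round 2 (the landlord proposes): the tenant can get 175.2 next round, worth 0.64 × 175.2 = 112.128 now. The landlord offers 112.128 and keeps 240 − 112.128 = 127.872.
Round 1 (the tenant proposes): the landlord can get 127.872 next round, worth 0.75 × 127.872 = 95.904 now, so the tenant offers 95.904, keeping 144.096.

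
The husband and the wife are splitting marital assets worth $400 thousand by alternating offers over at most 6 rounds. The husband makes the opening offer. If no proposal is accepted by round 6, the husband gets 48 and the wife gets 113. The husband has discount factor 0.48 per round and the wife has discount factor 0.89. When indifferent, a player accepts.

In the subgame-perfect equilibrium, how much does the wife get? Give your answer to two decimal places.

321.38

Round 6 (the wife proposes): the husband gets 48 if talks fail, so the wife offers 48 and keeps 352.
Round 5 (the husband proposes): the wife can get 352 next round, worth 0.89 × 352 = 313.28 now, so the husband offers 313.28, keeping 86.72.
Round 4 (the wife proposes): the husband can get 86.72 next round, worth 0.48 × 86.72 = 41.6256 now. The wife offers 41.6256 and keeps 400 − 41.6256 = 358.3744.
Round 3 (the husband proposes): the wife can get 358.3744 next round, worth 0.89 × 358.3744 = 318.953216 now; the husband offers that and keeps 81.046784.
Round 2 (the wife proposes): the husband can get 81.046784 next round, worth 0.48 × 81.046784 = 38.90245632 now; the wife offers that and keeps 361.09754368.
Round 1 (the husband proposes): the wife can get 361.09754368 next round, worth 0.89 × 361.09754368 = 321.3768138752 now; the husband offers that and keeps 78.6231861248.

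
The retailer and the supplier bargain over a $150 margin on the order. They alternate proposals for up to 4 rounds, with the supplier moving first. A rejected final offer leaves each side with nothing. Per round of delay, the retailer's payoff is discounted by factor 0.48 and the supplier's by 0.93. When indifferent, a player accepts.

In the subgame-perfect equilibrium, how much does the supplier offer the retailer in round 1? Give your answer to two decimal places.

Round 4 (the retailer proposes): the supplier will accept anything ≥ 0, so the retailer offers 0 and keeps 150.
Round 3 (the supplier proposes): the retailer can get 150 next round, worth 0.48 × 150 = 72 now. The supplier offers 72 and keeps 150 − 72 = 78.
Round 2 (the retailer proposes): the supplier can get 78 next round, worth 0.93 × 78 = 72.54 now, so the retailer offers 72.54, keeping 77.46.
Round 1 (the supplier proposes): the retailer can get 77.46 next round, worth 0.48 × 77.46 = 37.1808 now; the supplier offers that and keeps 112.8192.

37.18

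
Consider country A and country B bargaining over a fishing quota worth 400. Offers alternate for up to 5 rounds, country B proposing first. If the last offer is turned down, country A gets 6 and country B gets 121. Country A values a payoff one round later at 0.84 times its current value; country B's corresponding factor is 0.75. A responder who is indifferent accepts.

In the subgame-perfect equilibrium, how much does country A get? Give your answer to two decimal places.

139.30

Round 5 (country B proposes): country A gets 6 if talks fail, so country B offers 6 and keeps 394.
Round 4 (country A proposes): country B can get 394 next round, worth 0.75 × 394 = 295.5 now. Country A offers 295.5 and keeps 400 − 295.5 = 104.5.
Round 3 (country B proposes): country A can get 104.5 next round, worth 0.84 × 104.5 = 87.78 now. Country B offers 87.78 and keeps 400 − 87.78 = 312.22.
Round 2 (country A proposes): country B can get 312.22 next round, worth 0.75 × 312.22 = 234.165 now, so country A offers 234.165, keeping 165.835.
Round 1 (country B proposes): country A can get 165.835 next round, worth 0.84 × 165.835 = 139.3014 now, so country B offers 139.3014, keeping 260.6986.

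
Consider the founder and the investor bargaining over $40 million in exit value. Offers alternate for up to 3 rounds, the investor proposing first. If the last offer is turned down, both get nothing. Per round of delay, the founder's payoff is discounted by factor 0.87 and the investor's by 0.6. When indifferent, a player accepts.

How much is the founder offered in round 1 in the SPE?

13.92

Round 3 (the investor proposes): rejection yields 0 for the founder; the investor offers 0 and keeps 40.
Round 2 (the founder proposes): the investor can get 40 next round, worth 0.6 × 40 = 24 now. The founder offers 24 and keeps 40 − 24 = 16.
Round 1 (the investor proposes): the founder can get 16 next round, worth 0.87 × 16 = 13.92 now. The investor offers 13.92 and keeps 40 − 13.92 = 26.08.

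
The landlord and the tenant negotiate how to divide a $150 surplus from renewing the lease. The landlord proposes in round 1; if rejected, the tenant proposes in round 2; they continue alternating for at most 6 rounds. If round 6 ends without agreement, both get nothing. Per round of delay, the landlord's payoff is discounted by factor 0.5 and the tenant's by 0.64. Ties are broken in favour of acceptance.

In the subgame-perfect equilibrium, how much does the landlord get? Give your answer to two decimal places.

Round 6 (the tenant proposes): the landlord will accept anything ≥ 0, so the tenant offers 0 and keeps 150.
Round 5 (the landlord proposes): the tenant can get 150 next round, worth 0.64 × 150 = 96 now; the landlord offers that and keeps 54.
Round 4 (the tenant proposes): the landlord can get 54 next round, worth 0.5 × 54 = 27 now. The tenant offers 27 and keeps 150 − 27 = 123.
Round 3 (the landlord proposes): the tenant can get 123 next round, worth 0.64 × 123 = 78.72 now, so the landlord offers 78.72, keeping 71.28.
Round 2 (the tenant proposes): the landlord can get 71.28 next round, worth 0.5 × 71.28 = 35.64 now; the tenant offers that and keeps 114.36.
Round 1 (the landlord proposes): the tenant can get 114.36 next round, worth 0.64 × 114.36 = 73.1904 now. The landlord offers 73.1904 and keeps 150 − 73.1904 = 76.8096.

76.81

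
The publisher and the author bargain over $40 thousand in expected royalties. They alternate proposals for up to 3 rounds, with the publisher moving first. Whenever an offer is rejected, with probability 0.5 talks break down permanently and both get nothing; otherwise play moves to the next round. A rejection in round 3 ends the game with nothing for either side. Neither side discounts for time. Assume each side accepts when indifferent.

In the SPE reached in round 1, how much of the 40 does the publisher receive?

30

Round 3 (the publisher proposes): the author will accept anything ≥ 0, so the publisher offers 0 and keeps 40.
Round 2 (the author proposes): rejecting gives the publisher an expected 0.5 × 40 = 20, so the author offers 20, keeping 20.
Round 1 (the publisher proposes): rejecting gives the author an expected 0.5 × 20 = 10, so the publisher offers 10, keeping 30.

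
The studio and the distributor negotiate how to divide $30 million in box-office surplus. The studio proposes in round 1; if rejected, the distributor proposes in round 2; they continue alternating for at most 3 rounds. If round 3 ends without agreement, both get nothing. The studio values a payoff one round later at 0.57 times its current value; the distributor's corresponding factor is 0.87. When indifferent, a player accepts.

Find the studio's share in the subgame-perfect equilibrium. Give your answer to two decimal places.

Round 3 (the studio proposes): rejection yields 0 for the distributor; the studio offers 0 and keeps 30.
Round 2 (the distributor proposes): the studio can get 30 next round, worth 0.57 × 30 = 17.1 now, so the distributor offers 17.1, keeping 12.9.
Round 1 (the studio proposes): the distributor can get 12.9 next round, worth 0.87 × 12.9 = 11.223 now. The studio offers 11.223 and keeps 30 − 11.223 = 18.777.

18.78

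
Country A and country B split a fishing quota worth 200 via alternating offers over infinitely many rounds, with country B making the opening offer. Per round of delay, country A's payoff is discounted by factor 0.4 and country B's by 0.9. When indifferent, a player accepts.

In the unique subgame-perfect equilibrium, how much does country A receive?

12.5

In a stationary SPE each proposer offers the other exactly their discounted continuation value.
If country B keeps x when proposing and country A keeps y when proposing, then x = 200 − 0.4y and y = 200 − 0.9x.
Solving: x = 200(1 − 0.4) / (1 − 0.9·0.4) = 120 / 0.64 = 187.5.
Country A gets 200 − 187.5 = 12.5.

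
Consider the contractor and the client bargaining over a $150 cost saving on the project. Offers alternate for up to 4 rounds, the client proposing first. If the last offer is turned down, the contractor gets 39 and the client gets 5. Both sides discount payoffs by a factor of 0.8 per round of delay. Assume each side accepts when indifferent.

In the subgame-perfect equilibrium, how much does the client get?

51.76

Round 4 (the contractor proposes): the client gets 5 if talks fail, so the contractor offers 5 and keeps 145.
Round 3 (the client proposes): the contractor can get 145 next round, worth 0.8 × 145 = 116 now; the client offers that and keeps 34.
Round 2 (the contractor proposes): the client can get 34 next round, worth 0.8 × 34 = 27.2 now. The contractor offers 27.2 and keeps 150 − 27.2 = 122.8.
Round 1 (the client proposes): the contractor can get 122.8 next round, worth 0.8 × 122.8 = 98.24 now. The client offers 98.24 and keeps 150 − 98.24 = 51.76.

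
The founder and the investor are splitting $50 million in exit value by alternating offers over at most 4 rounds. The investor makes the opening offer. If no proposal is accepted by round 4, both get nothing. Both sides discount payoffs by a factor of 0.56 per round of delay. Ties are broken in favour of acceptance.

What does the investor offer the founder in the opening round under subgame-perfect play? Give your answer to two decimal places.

Solve by backward induction from round 4.
Round 4 (the founder proposes): rejection yields 0 for the investor; the founder offers 0 and keeps 50.
Round 3 (the investor proposes): the founder can get 50 next round, worth 0.56 × 50 = 28 now; the investor offers that and keeps 22.
Round 2 (the founder proposes): the investor can get 22 next round, worth 0.56 × 22 = 12.32 now. The founder offers 12.32 and keeps 50 − 12.32 = 37.68.
Round 1 (the investor proposes): the founder can get 37.68 next round, worth 0.56 × 37.68 = 21.1008 now, so the investor offers 21.1008, keeping 28.8992.

21.10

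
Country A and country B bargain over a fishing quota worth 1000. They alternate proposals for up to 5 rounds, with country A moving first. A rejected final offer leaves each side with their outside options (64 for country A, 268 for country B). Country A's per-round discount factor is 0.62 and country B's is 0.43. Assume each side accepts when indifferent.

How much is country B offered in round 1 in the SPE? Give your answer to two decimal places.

226.01

By backward induction:
Round 5 (country A proposes): country B gets 268 if talks fail, so country A offers 268 and keeps 732.
Round 4 (country B proposes): country A can get 732 next round, worth 0.62 × 732 = 453.84 now. Country B offers 453.84 and keeps 1000 − 453.84 = 546.16.
Round 3 (country A proposes): country B can get 546.16 next round, worth 0.43 × 546.16 = 234.8488 now, so country A offers 234.8488, keeping 765.1512.
Round 2 (country B proposes): country A can get 765.1512 next round, worth 0.62 × 765.1512 = 474.393744 now, so country B offers 474.393744, keeping 525.606256.
Round 1 (country A proposes): country B can get 525.606256 next round, worth 0.43 × 525.606256 = 226.01069008 now, so country A offers 226.01069008, keeping 773.98930992.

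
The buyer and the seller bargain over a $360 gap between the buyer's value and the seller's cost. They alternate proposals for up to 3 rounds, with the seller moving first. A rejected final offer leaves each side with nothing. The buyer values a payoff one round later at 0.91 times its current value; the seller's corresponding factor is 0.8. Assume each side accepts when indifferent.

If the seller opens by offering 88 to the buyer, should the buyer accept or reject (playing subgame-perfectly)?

Accept

Round 3 (the seller proposes): rejection yields 0 for the buyer; the seller offers 0 and keeps 360.
Round 2 (the buyer proposes): the seller can get 360 next round, worth 0.8 × 360 = 288 now, so the buyer offers 288, keeping 72.
So by rejecting in round 1, the buyer gets 72 next round, worth 0.91 × 72 = 65.52 now.
Offer 88 ≥ 65.52, so the buyer accepts.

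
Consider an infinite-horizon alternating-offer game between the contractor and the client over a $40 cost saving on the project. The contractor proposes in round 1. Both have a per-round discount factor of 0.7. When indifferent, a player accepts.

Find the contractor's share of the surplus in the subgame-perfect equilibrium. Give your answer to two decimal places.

In a stationary SPE each proposer offers the other exactly their discounted continuation value.
If the contractor keeps x when proposing and the client keeps y when proposing, then x = 40 − 0.7y and y = 40 − 0.7x.
Solving: x = 40(1 − 0.7) / (1 − 0.7·0.7) = 12 / 0.51 ≈ 23.5294.
The client gets 40 − 23.5294 ≈ 16.4706.

23.53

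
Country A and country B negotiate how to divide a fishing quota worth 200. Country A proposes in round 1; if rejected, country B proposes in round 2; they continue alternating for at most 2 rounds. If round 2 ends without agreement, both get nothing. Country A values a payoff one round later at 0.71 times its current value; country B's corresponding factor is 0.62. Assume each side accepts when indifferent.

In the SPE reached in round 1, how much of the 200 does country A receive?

Round 2 (country B proposes): country A will accept anything ≥ 0, so country B offers 0 and keeps 200.
Round 1 (country A proposes): country B can get 200 next round, worth 0.62 × 200 = 124 now; country A offers that and keeps 76.

76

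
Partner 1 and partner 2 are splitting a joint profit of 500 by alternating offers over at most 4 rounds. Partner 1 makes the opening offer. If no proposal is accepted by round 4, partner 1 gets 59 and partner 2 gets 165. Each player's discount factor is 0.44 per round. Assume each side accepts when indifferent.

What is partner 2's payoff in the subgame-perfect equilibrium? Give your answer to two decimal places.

160.77

Round 4 (partner 2 proposes): partner 1 gets 59 if talks fail, so partner 2 offers 59 and keeps 441.
Round 3 (partner 1 proposes): partner 2 can get 441 next round, worth 0.44 × 441 = 194.04 now. Partner 1 offers 194.04 and keeps 500 − 194.04 = 305.96.
Round 2 (partner 2 proposes): partner 1 can get 305.96 next round, worth 0.44 × 305.96 = 134.6224 now. Partner 2 offers 134.6224 and keeps 500 − 134.6224 = 365.3776.
Round 1 (partner 1 proposes): partner 2 can get 365.3776 next round, worth 0.44 × 365.3776 = 160.766144 now, so partner 1 offers 160.766144, keeping 339.233856.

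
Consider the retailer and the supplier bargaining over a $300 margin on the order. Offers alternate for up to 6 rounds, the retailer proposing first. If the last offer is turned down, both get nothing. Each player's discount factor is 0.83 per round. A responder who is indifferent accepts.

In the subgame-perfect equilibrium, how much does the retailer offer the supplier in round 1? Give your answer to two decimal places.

Round 6 (the supplier proposes): the retailer will accept anything ≥ 0, so the supplier offers 0 and keeps 300.
Round 5 (the retailer proposes): the supplier can get 300 next round, worth 0.83 × 300 = 249 now; the retailer offers that and keeps 51.
Round 4 (the supplier proposes): the retailer can get 51 next round, worth 0.83 × 51 = 42.33 now; the supplier offers that and keeps 257.67.
Round 3 (the retailer proposes): the supplier can get 257.67 next round, worth 0.83 × 257.67 = 213.8661 now. The retailer offers 213.8661 and keeps 300 − 213.8661 = 86.1339.
Round 2 (the supplier proposes): the retailer can get 86.1339 next round, worth 0.83 × 86.1339 = 71.491137 now. The supplier offers 71.491137 and keeps 300 − 71.491137 = 228.508863.
Round 1 (the retailer proposes): the supplier can get 228.508863 next round, worth 0.83 × 228.508863 = 189.66235629 now; the retailer offers that and keeps 110.33764371.

189.66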